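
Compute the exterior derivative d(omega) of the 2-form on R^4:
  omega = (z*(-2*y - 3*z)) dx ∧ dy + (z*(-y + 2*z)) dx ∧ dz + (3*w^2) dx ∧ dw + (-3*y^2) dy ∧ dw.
d(omega) = (-2*y - 5*z) dx ∧ dy ∧ dz

For a 2-form omega = sum_{i<j} g_{ij} dx_i ∧ dx_j, the exterior derivative is
  d(omega) = sum_{i<j} d(g_{ij}) ∧ dx_i ∧ dx_j = sum_{i<j, k} (∂g_{ij}/∂x_k) dx_k ∧ dx_i ∧ dx_j.
Expand each term, using dx_k ∧ dx_i ∧ dx_j = sgn(permutation) dx_{(a)} ∧ dx_{(b)} ∧ dx_{(c)} with (a < b < c) sorted:
  d(z*(-2*y - 3*z)) includes (∂/∂z)(z*(-2*y - 3*z)) dz = (-2*y - 6*z) dz, which multiplied by dx ∧ dy gives (-2*y - 6*z) dx ∧ dy ∧ dz
  d(z*(-y + 2*z)) includes (∂/∂y)(z*(-y + 2*z)) dy = (-z) dy, which multiplied by dx ∧ dz gives (z) dx ∧ dy ∧ dz
Collecting like 3-forms: d(omega) = (-2*y - 5*z) dx ∧ dy ∧ dz.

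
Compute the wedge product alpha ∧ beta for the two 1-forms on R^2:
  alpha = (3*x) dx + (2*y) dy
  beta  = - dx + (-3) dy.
alpha ∧ beta = (-9*x + 2*y) dx ∧ dy

Distribute the wedge, using dx_i ∧ dx_j = -dx_j ∧ dx_i and dx_i ∧ dx_i = 0. For each pair (i, j) with i < j, the coefficient of dx_i ∧ dx_j in alpha ∧ beta is (alpha_i * beta_j - alpha_j * beta_i). Collecting: alpha ∧ beta = (-9*x + 2*y) dx ∧ dy.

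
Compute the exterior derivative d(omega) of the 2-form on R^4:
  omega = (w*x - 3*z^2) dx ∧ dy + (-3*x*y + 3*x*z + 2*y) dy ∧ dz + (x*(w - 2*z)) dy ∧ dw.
d(omega) = (-3*y - 3*z) dx ∧ dy ∧ dz + (w + x - 2*z) dx ∧ dy ∧ dw + (2*x) dy ∧ dz ∧ dw

For a 2-form omega = sum_{i<j} g_{ij} dx_i ∧ dx_j, the exterior derivative is
  d(omega) = sum_{i<j} d(g_{ij}) ∧ dx_i ∧ dx_j = sum_{i<j, k} (∂g_{ij}/∂x_k) dx_k ∧ dx_i ∧ dx_j.
Expand each term, using dx_k ∧ dx_i ∧ dx_j = sgn(permutation) dx_{(a)} ∧ dx_{(b)} ∧ dx_{(c)} with (a < b < c) sorted:
  d(w*x - 3*z^2) includes (∂/∂z)(w*x - 3*z^2) dz = (-6*z) dz, which multiplied by dx ∧ dy gives (-6*z) dx ∧ dy ∧ dz
  d(w*x - 3*z^2) includes (∂/∂w)(w*x - 3*z^2) dw = (x) dw, which multiplied by dx ∧ dy gives (x) dx ∧ dy ∧ dw
  d(-3*x*y + 3*x*z + 2*y) includes (∂/∂x)(-3*x*y + 3*x*z + 2*y) dx = (-3*y + 3*z) dx, which multiplied by dy ∧ dz gives (-3*y + 3*z) dx ∧ dy ∧ dz
  d(x*(w - 2*z)) includes (∂/∂x)(x*(w - 2*z)) dx = (w - 2*z) dx, which multiplied by dy ∧ dw gives (w - 2*z) dx ∧ dy ∧ dw
  d(x*(w - 2*z)) includes (∂/∂z)(x*(w - 2*z)) dz = (-2*x) dz, which multiplied by dy ∧ dw gives (2*x) dy ∧ dz ∧ dw
Collecting like 3-forms: d(omega) = (-3*y - 3*z) dx ∧ dy ∧ dz + (w + x - 2*z) dx ∧ dy ∧ dw + (2*x) dy ∧ dz ∧ dw.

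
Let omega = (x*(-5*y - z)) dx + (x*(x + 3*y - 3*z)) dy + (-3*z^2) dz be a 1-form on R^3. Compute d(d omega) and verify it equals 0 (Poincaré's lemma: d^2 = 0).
d(d omega) = 0

Step 1: d omega = sum_{i<j} (∂f_j/∂x_i - ∂f_i/∂x_j) dx_i ∧ dx_j:
  coeff of dx ∧ dy: 7*x + 3*y - 3*z
  coeff of dx ∧ dz: x
  coeff of dy ∧ dz: 3*x
Step 2: Apply d again to each 2-form coefficient. The only possible 3-form in R^3 is dx ∧ dy ∧ dz, with coefficient
  ∂(coeff of dy∧dz)/∂x - ∂(coeff of dx∧dz)/∂y + ∂(coeff of dx∧dy)/∂z
  = ∂/∂x (3*x) - ∂/∂y (x) + ∂/∂z (7*x + 3*y - 3*z).
Each of these terms simplifies to sums of mixed partials that cancel in pairs. The result is 0 (by equality of mixed partials for smooth functions — Schwarz / Clairaut).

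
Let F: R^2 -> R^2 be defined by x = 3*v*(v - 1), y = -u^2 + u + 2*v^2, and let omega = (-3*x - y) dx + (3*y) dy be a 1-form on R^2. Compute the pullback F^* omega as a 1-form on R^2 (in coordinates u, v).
F^* omega = (6*u^3 - 9*u^2 - 12*u*v^2 + 3*u + 6*v^2) du + (-6*u^2*v - 3*u^2 + 6*u*v + 3*u - 42*v^3 + 87*v^2 - 27*v) dv

Using F^*(f dg) = (f ∘ F) d(g ∘ F), substitute each coordinate x_i by F_i(u, v) in f_i, and replace dx_i by d F_i = (∂F_i/∂u) du + (∂F_i/∂v) dv.
  For the x component: f_1(F) = u^2 - u - 11*v^2 + 9*v; d F_1 = (0) du + (6*v - 3) dv
  For the y component: f_2(F) = -3*u^2 + 3*u + 6*v^2; d F_2 = (1 - 2*u) du + (4*v) dv
Combining and collecting du, dv coefficients:
  coeff of du: 6*u^3 - 9*u^2 - 12*u*v^2 + 3*u + 6*v^2
  coeff of dv: -6*u^2*v - 3*u^2 + 6*u*v + 3*u - 42*v^3 + 87*v^2 - 27*v
F^* omega = (6*u^3 - 9*u^2 - 12*u*v^2 + 3*u + 6*v^2) du + (-6*u^2*v - 3*u^2 + 6*u*v + 3*u - 42*v^3 + 87*v^2 - 27*v) dv.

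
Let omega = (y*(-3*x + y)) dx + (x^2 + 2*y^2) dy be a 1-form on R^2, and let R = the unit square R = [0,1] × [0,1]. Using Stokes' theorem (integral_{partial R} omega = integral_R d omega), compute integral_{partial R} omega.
integral_(partial R) omega = 3/2

Stokes: integral_partial_R omega = integral_R d omega with d omega = (∂Q/∂x - ∂P/∂y) dx ∧ dy.
  ∂Q/∂x = 2*x
  ∂P/∂y = -3*x + 2*y
  integrand = ∂Q/∂x - ∂P/∂y = 5*x - 2*y.
Integrating over R: integral_0^1 integral_0^1 (5*x - 2*y) dx dy = 3/2.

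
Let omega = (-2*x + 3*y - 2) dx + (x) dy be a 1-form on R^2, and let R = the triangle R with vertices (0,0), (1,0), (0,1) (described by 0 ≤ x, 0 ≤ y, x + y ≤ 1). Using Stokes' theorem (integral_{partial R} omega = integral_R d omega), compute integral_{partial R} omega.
integral_(partial R) omega = -1

Stokes: integral_partial_R omega = integral_R d omega with d omega = (∂Q/∂x - ∂P/∂y) dx ∧ dy.
  ∂Q/∂x = 1
  ∂P/∂y = 3
  integrand = ∂Q/∂x - ∂P/∂y = -2.
Integrating over R: integral_0^1 integral_0^{1-x} (-2) dy dx = -1.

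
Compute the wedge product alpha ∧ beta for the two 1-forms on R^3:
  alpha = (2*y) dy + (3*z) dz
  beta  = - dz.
alpha ∧ beta = (-2*y) dy ∧ dz

Distribute the wedge, using dx_i ∧ dx_j = -dx_j ∧ dx_i and dx_i ∧ dx_i = 0. For each pair (i, j) with i < j, the coefficient of dx_i ∧ dx_j in alpha ∧ beta is (alpha_i * beta_j - alpha_j * beta_i). Collecting: alpha ∧ beta = (-2*y) dy ∧ dz.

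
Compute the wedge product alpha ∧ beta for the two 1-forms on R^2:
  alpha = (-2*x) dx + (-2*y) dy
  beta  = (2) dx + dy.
alpha ∧ beta = (-2*x + 4*y) dx ∧ dy

Distribute the wedge, using dx_i ∧ dx_j = -dx_j ∧ dx_i and dx_i ∧ dx_i = 0. For each pair (i, j) with i < j, the coefficient of dx_i ∧ dx_j in alpha ∧ beta is (alpha_i * beta_j - alpha_j * beta_i). Collecting: alpha ∧ beta = (-2*x + 4*y) dx ∧ dy.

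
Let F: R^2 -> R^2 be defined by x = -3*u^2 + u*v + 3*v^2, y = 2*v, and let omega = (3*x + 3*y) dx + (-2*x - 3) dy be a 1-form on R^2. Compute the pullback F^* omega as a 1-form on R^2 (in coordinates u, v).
F^* omega = (54*u^3 - 27*u^2*v - 51*u*v^2 - 36*u*v + 9*v^3 + 6*v^2) du + (-9*u^3 - 51*u^2*v + 12*u^2 + 27*u*v^2 + 2*u*v + 54*v^3 + 24*v^2 - 6) dv

Using F^*(f dg) = (f ∘ F) d(g ∘ F), substitute each coordinate x_i by F_i(u, v) in f_i, and replace dx_i by d F_i = (∂F_i/∂u) du + (∂F_i/∂v) dv.
  For the x component: f_1(F) = -9*u^2 + 3*u*v + 9*v^2 + 6*v; d F_1 = (-6*u + v) du + (u + 6*v) dv
  For the y component: f_2(F) = 6*u^2 - 2*u*v - 6*v^2 - 3; d F_2 = (0) du + (2) dv
Combining and collecting du, dv coefficients:
  coeff of du: 54*u^3 - 27*u^2*v - 51*u*v^2 - 36*u*v + 9*v^3 + 6*v^2
  coeff of dv: -9*u^3 - 51*u^2*v + 12*u^2 + 27*u*v^2 + 2*u*v + 54*v^3 + 24*v^2 - 6
F^* omega = (54*u^3 - 27*u^2*v - 51*u*v^2 - 36*u*v + 9*v^3 + 6*v^2) du + (-9*u^3 - 51*u^2*v + 12*u^2 + 27*u*v^2 + 2*u*v + 54*v^3 + 24*v^2 - 6) dv.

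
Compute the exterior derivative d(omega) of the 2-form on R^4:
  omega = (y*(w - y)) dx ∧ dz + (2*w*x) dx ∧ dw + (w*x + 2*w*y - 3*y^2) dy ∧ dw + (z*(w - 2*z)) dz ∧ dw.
d(omega) = (-w + 2*y) dx ∧ dy ∧ dz + (y) dx ∧ dz ∧ dw + (w) dx ∧ dy ∧ dw

For a 2-form omega = sum_{i<j} g_{ij} dx_i ∧ dx_j, the exterior derivative is
  d(omega) = sum_{i<j} d(g_{ij}) ∧ dx_i ∧ dx_j = sum_{i<j, k} (∂g_{ij}/∂x_k) dx_k ∧ dx_i ∧ dx_j.
Expand each term, using dx_k ∧ dx_i ∧ dx_j = sgn(permutation) dx_{(a)} ∧ dx_{(b)} ∧ dx_{(c)} with (a < b < c) sorted:
  d(y*(w - y)) includes (∂/∂y)(y*(w - y)) dy = (w - 2*y) dy, which multiplied by dx ∧ dz gives (-w + 2*y) dx ∧ dy ∧ dz
  d(y*(w - y)) includes (∂/∂w)(y*(w - y)) dw = (y) dw, which multiplied by dx ∧ dz gives (y) dx ∧ dz ∧ dw
  d(w*x + 2*w*y - 3*y^2) includes (∂/∂x)(w*x + 2*w*y - 3*y^2) dx = (w) dx, which multiplied by dy ∧ dw gives (w) dx ∧ dy ∧ dw
Collecting like 3-forms: d(omega) = (-w + 2*y) dx ∧ dy ∧ dz + (y) dx ∧ dz ∧ dw + (w) dx ∧ dy ∧ dw.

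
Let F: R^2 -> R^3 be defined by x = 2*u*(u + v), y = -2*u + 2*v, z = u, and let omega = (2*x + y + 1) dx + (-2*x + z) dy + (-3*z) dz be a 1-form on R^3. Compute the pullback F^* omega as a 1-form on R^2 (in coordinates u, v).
F^* omega = (16*u^3 + 24*u^2*v + 8*u*v^2 + 12*u*v - u + 4*v^2 + 2*v) du + (4*u*(2*u^2 + 2*u*v - 3*u - v + 1)) dv

Using F^*(f dg) = (f ∘ F) d(g ∘ F), substitute each coordinate x_i by F_i(u, v) in f_i, and replace dx_i by d F_i = (∂F_i/∂u) du + (∂F_i/∂v) dv.
  For the x component: f_1(F) = 4*u^2 + 4*u*v - 2*u + 2*v + 1; d F_1 = (4*u + 2*v) du + (2*u) dv
  For the y component: f_2(F) = u*(-4*u - 4*v + 1); d F_2 = (-2) du + (2) dv
  For the z component: f_3(F) = -3*u; d F_3 = (1) du + (0) dv
Combining and collecting du, dv coefficients:
  coeff of du: 16*u^3 + 24*u^2*v + 8*u*v^2 + 12*u*v - u + 4*v^2 + 2*v
  coeff of dv: 4*u*(2*u^2 + 2*u*v - 3*u - v + 1)
F^* omega = (16*u^3 + 24*u^2*v + 8*u*v^2 + 12*u*v - u + 4*v^2 + 2*v) du + (4*u*(2*u^2 + 2*u*v - 3*u - v + 1)) dv.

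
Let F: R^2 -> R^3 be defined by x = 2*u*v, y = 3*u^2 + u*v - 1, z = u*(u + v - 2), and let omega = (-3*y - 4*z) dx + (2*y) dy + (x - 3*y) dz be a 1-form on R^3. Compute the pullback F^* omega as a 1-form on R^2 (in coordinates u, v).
F^* omega = (18*u^3 - 19*u^2*v + 18*u^2 - 13*u*v^2 + 18*u*v - 6*u + 7*v - 6) du + (u*(-29*u^2 - 13*u*v + 16*u + 7)) dv

Using F^*(f dg) = (f ∘ F) d(g ∘ F), substitute each coordinate x_i by F_i(u, v) in f_i, and replace dx_i by d F_i = (∂F_i/∂u) du + (∂F_i/∂v) dv.
  For the x component: f_1(F) = -13*u^2 - 7*u*v + 8*u + 3; d F_1 = (2*v) du + (2*u) dv
  For the y component: f_2(F) = 6*u^2 + 2*u*v - 2; d F_2 = (6*u + v) du + (u) dv
  For the z component: f_3(F) = -9*u^2 - u*v + 3; d F_3 = (2*u + v - 2) du + (u) dv
Combining and collecting du, dv coefficients:
  coeff of du: 18*u^3 - 19*u^2*v + 18*u^2 - 13*u*v^2 + 18*u*v - 6*u + 7*v - 6
  coeff of dv: u*(-29*u^2 - 13*u*v + 16*u + 7)
F^* omega = (18*u^3 - 19*u^2*v + 18*u^2 - 13*u*v^2 + 18*u*v - 6*u + 7*v - 6) du + (u*(-29*u^2 - 13*u*v + 16*u + 7)) dv.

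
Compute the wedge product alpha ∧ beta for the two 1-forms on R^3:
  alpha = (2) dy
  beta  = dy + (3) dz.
alpha ∧ beta = (6) dy ∧ dz

Distribute the wedge, using dx_i ∧ dx_j = -dx_j ∧ dx_i and dx_i ∧ dx_i = 0. For each pair (i, j) with i < j, the coefficient of dx_i ∧ dx_j in alpha ∧ beta is (alpha_i * beta_j - alpha_j * beta_i). Collecting: alpha ∧ beta = (6) dy ∧ dz.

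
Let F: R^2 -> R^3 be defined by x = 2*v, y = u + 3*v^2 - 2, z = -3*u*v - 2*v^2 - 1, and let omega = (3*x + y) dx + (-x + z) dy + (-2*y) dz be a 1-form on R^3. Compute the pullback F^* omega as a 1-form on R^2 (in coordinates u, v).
F^* omega = (3*u*v + 18*v^3 - 2*v^2 - 14*v - 1) du + (6*u^2 + 8*u*v - 10*u + 12*v^3 - 6*v^2 - 10*v - 4) dv

Using F^*(f dg) = (f ∘ F) d(g ∘ F), substitute each coordinate x_i by F_i(u, v) in f_i, and replace dx_i by d F_i = (∂F_i/∂u) du + (∂F_i/∂v) dv.
  For the x component: f_1(F) = u + 3*v^2 + 6*v - 2; d F_1 = (0) du + (2) dv
  For the y component: f_2(F) = -3*u*v - 2*v^2 - 2*v - 1; d F_2 = (1) du + (6*v) dv
  For the z component: f_3(F) = -2*u - 6*v^2 + 4; d F_3 = (-3*v) du + (-3*u - 4*v) dv
Combining and collecting du, dv coefficients:
  coeff of du: 3*u*v + 18*v^3 - 2*v^2 - 14*v - 1
  coeff of dv: 6*u^2 + 8*u*v - 10*u + 12*v^3 - 6*v^2 - 10*v - 4
F^* omega = (3*u*v + 18*v^3 - 2*v^2 - 14*v - 1) du + (6*u^2 + 8*u*v - 10*u + 12*v^3 - 6*v^2 - 10*v - 4) dv.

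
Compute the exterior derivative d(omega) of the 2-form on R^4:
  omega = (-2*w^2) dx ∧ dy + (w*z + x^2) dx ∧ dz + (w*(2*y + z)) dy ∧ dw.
d(omega) = (-4*w) dx ∧ dy ∧ dw + (z) dx ∧ dz ∧ dw + (-w) dy ∧ dz ∧ dw

For a 2-form omega = sum_{i<j} g_{ij} dx_i ∧ dx_j, the exterior derivative is
  d(omega) = sum_{i<j} d(g_{ij}) ∧ dx_i ∧ dx_j = sum_{i<j, k} (∂g_{ij}/∂x_k) dx_k ∧ dx_i ∧ dx_j.
Expand each term, using dx_k ∧ dx_i ∧ dx_j = sgn(permutation) dx_{(a)} ∧ dx_{(b)} ∧ dx_{(c)} with (a < b < c) sorted:
  d(-2*w^2) includes (∂/∂w)(-2*w^2) dw = (-4*w) dw, which multiplied by dx ∧ dy gives (-4*w) dx ∧ dy ∧ dw
  d(w*z + x^2) includes (∂/∂w)(w*z + x^2) dw = (z) dw, which multiplied by dx ∧ dz gives (z) dx ∧ dz ∧ dw
  d(w*(2*y + z)) includes (∂/∂z)(w*(2*y + z)) dz = (w) dz, which multiplied by dy ∧ dw gives (-w) dy ∧ dz ∧ dw
Collecting like 3-forms: d(omega) = (-4*w) dx ∧ dy ∧ dw + (z) dx ∧ dz ∧ dw + (-w) dy ∧ dz ∧ dw.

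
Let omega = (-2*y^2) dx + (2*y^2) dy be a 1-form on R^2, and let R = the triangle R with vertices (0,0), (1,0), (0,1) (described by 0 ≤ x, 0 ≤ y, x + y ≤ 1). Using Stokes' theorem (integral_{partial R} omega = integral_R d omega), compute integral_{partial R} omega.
integral_(partial R) omega = 2/3

Stokes: integral_partial_R omega = integral_R d omega with d omega = (∂Q/∂x - ∂P/∂y) dx ∧ dy.
  ∂Q/∂x = 0
  ∂P/∂y = -4*y
  integrand = ∂Q/∂x - ∂P/∂y = 4*y.
Integrating over R: integral_0^1 integral_0^{1-x} (4*y) dy dx = 2/3.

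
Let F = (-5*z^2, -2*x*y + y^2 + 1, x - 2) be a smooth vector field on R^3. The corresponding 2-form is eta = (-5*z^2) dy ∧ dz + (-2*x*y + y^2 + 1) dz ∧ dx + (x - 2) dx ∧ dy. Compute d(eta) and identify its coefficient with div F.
d(eta) = (-2*x + 2*y) dx ∧ dy ∧ dz; div F = -2*x + 2*y

For a 2-form in R^3 of the form above, applying d gives a 3-form with coefficient ∂P/∂x + ∂Q/∂y + ∂R/∂z:
  ∂P/∂x = 0
  ∂Q/∂y = -2*x + 2*y
  ∂R/∂z = 0
Sum = -2*x + 2*y, which is exactly div F.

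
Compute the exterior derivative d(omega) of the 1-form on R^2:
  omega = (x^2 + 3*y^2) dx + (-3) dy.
d(omega) = (-6*y) dx ∧ dy

For a 1-form omega = sum_i f_i dx_i, the exterior derivative is
  d(omega) = sum_{i < j} (∂f_j/∂x_i - ∂f_i/∂x_j) dx_i ∧ dx_j.
  coefficient of dx ∧ dy: ∂f_2/∂x - ∂f_1/∂y = ∂(-3)/∂x - ∂(x^2 + 3*y^2)/∂y = -6*y
Assembling: d(omega) = (-6*y) dx ∧ dy.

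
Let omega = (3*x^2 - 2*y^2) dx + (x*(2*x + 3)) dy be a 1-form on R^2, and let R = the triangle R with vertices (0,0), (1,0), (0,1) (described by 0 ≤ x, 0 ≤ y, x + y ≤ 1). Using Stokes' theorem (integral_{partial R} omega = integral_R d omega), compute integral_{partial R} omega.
integral_(partial R) omega = 17/6

Stokes: integral_partial_R omega = integral_R d omega with d omega = (∂Q/∂x - ∂P/∂y) dx ∧ dy.
  ∂Q/∂x = 4*x + 3
  ∂P/∂y = -4*y
  integrand = ∂Q/∂x - ∂P/∂y = 4*x + 4*y + 3.
Integrating over R: integral_0^1 integral_0^{1-x} (4*x + 4*y + 3) dy dx = 17/6.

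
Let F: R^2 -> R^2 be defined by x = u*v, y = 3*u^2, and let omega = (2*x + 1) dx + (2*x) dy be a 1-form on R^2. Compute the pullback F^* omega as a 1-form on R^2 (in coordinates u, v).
F^* omega = (v*(12*u^2 + 2*u*v + 1)) du + (u*(2*u*v + 1)) dv

Using F^*(f dg) = (f ∘ F) d(g ∘ F), substitute each coordinate x_i by F_i(u, v) in f_i, and replace dx_i by d F_i = (∂F_i/∂u) du + (∂F_i/∂v) dv.
  For the x component: f_1(F) = 2*u*v + 1; d F_1 = (v) du + (u) dv
  For the y component: f_2(F) = 2*u*v; d F_2 = (6*u) du + (0) dv
Combining and collecting du, dv coefficients:
  coeff of du: v*(12*u^2 + 2*u*v + 1)
  coeff of dv: u*(2*u*v + 1)
F^* omega = (v*(12*u^2 + 2*u*v + 1)) du + (u*(2*u*v + 1)) dv.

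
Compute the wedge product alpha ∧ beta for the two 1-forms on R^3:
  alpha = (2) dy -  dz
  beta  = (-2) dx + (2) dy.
alpha ∧ beta = (4) dx ∧ dy + (-2) dx ∧ dz + (2) dy ∧ dz

Distribute the wedge, using dx_i ∧ dx_j = -dx_j ∧ dx_i and dx_i ∧ dx_i = 0. For each pair (i, j) with i < j, the coefficient of dx_i ∧ dx_j in alpha ∧ beta is (alpha_i * beta_j - alpha_j * beta_i). Collecting: alpha ∧ beta = (4) dx ∧ dy + (-2) dx ∧ dz + (2) dy ∧ dz.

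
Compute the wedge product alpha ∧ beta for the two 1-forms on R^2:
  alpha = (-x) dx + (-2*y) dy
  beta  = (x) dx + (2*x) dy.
alpha ∧ beta = (2*x*(-x + y)) dx ∧ dy

Distribute the wedge, using dx_i ∧ dx_j = -dx_j ∧ dx_i and dx_i ∧ dx_i = 0. For each pair (i, j) with i < j, the coefficient of dx_i ∧ dx_j in alpha ∧ beta is (alpha_i * beta_j - alpha_j * beta_i). Collecting: alpha ∧ beta = (2*x*(-x + y)) dx ∧ dy.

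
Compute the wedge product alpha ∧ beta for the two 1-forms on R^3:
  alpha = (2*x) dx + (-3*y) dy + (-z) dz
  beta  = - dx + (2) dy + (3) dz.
alpha ∧ beta = (4*x - 3*y) dx ∧ dy + (6*x - z) dx ∧ dz + (-9*y + 2*z) dy ∧ dz

Distribute the wedge, using dx_i ∧ dx_j = -dx_j ∧ dx_i and dx_i ∧ dx_i = 0. For each pair (i, j) with i < j, the coefficient of dx_i ∧ dx_j in alpha ∧ beta is (alpha_i * beta_j - alpha_j * beta_i). Collecting: alpha ∧ beta = (4*x - 3*y) dx ∧ dy + (6*x - z) dx ∧ dz + (-9*y + 2*z) dy ∧ dz.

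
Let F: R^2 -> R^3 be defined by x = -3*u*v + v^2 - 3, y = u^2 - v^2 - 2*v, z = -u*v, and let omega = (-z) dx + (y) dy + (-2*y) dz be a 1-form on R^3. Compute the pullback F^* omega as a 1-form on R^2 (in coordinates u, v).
F^* omega = (2*u^3 + 2*u^2*v - 5*u*v^2 - 4*u*v - 2*v^3 - 4*v^2) du + (2*u^3 - 5*u^2*v - 2*u^2 - 4*u*v + 2*v^3 + 6*v^2 + 4*v) dv

Using F^*(f dg) = (f ∘ F) d(g ∘ F), substitute each coordinate x_i by F_i(u, v) in f_i, and replace dx_i by d F_i = (∂F_i/∂u) du + (∂F_i/∂v) dv.
  For the x component: f_1(F) = u*v; d F_1 = (-3*v) du + (-3*u + 2*v) dv
  For the y component: f_2(F) = u^2 - v^2 - 2*v; d F_2 = (2*u) du + (-2*v - 2) dv
  For the z component: f_3(F) = -2*u^2 + 2*v^2 + 4*v; d F_3 = (-v) du + (-u) dv
Combining and collecting du, dv coefficients:
  coeff of du: 2*u^3 + 2*u^2*v - 5*u*v^2 - 4*u*v - 2*v^3 - 4*v^2
  coeff of dv: 2*u^3 - 5*u^2*v - 2*u^2 - 4*u*v + 2*v^3 + 6*v^2 + 4*v
F^* omega = (2*u^3 + 2*u^2*v - 5*u*v^2 - 4*u*v - 2*v^3 - 4*v^2) du + (2*u^3 - 5*u^2*v - 2*u^2 - 4*u*v + 2*v^3 + 6*v^2 + 4*v) dv.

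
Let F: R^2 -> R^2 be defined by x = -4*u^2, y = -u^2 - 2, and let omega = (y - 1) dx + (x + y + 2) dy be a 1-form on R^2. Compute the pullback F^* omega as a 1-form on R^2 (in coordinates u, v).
F^* omega = (18*u^3 + 24*u) du

Using F^*(f dg) = (f ∘ F) d(g ∘ F), substitute each coordinate x_i by F_i(u, v) in f_i, and replace dx_i by d F_i = (∂F_i/∂u) du + (∂F_i/∂v) dv.
  For the x component: f_1(F) = -u^2 - 3; d F_1 = (-8*u) du + (0) dv
  For the y component: f_2(F) = -5*u^2; d F_2 = (-2*u) du + (0) dv
Combining and collecting du, dv coefficients:
  coeff of du: 18*u^3 + 24*u
  coeff of dv: 0
F^* omega = (18*u^3 + 24*u) du.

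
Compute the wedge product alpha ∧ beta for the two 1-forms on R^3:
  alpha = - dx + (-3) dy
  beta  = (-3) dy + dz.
alpha ∧ beta = (3) dx ∧ dy + (-1) dx ∧ dz + (-3) dy ∧ dz

Distribute the wedge, using dx_i ∧ dx_j = -dx_j ∧ dx_i and dx_i ∧ dx_i = 0. For each pair (i, j) with i < j, the coefficient of dx_i ∧ dx_j in alpha ∧ beta is (alpha_i * beta_j - alpha_j * beta_i). Collecting: alpha ∧ beta = (3) dx ∧ dy + (-1) dx ∧ dz + (-3) dy ∧ dz.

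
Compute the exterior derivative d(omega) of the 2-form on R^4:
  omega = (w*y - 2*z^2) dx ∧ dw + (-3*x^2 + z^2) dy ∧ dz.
d(omega) = (-w) dx ∧ dy ∧ dw + (4*z) dx ∧ dz ∧ dw + (-6*x) dx ∧ dy ∧ dz

For a 2-form omega = sum_{i<j} g_{ij} dx_i ∧ dx_j, the exterior derivative is
  d(omega) = sum_{i<j} d(g_{ij}) ∧ dx_i ∧ dx_j = sum_{i<j, k} (∂g_{ij}/∂x_k) dx_k ∧ dx_i ∧ dx_j.
Expand each term, using dx_k ∧ dx_i ∧ dx_j = sgn(permutation) dx_{(a)} ∧ dx_{(b)} ∧ dx_{(c)} with (a < b < c) sorted:
  d(w*y - 2*z^2) includes (∂/∂y)(w*y - 2*z^2) dy = (w) dy, which multiplied by dx ∧ dw gives (-w) dx ∧ dy ∧ dw
  d(w*y - 2*z^2) includes (∂/∂z)(w*y - 2*z^2) dz = (-4*z) dz, which multiplied by dx ∧ dw gives (4*z) dx ∧ dz ∧ dw
  d(-3*x^2 + z^2) includes (∂/∂x)(-3*x^2 + z^2) dx = (-6*x) dx, which multiplied by dy ∧ dz gives (-6*x) dx ∧ dy ∧ dz
Collecting like 3-forms: d(omega) = (-w) dx ∧ dy ∧ dw + (4*z) dx ∧ dz ∧ dw + (-6*x) dx ∧ dy ∧ dz.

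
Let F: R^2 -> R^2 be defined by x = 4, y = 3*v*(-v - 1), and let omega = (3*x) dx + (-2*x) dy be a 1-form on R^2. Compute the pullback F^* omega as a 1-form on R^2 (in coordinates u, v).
F^* omega = (48*v + 24) dv

Using F^*(f dg) = (f ∘ F) d(g ∘ F), substitute each coordinate x_i by F_i(u, v) in f_i, and replace dx_i by d F_i = (∂F_i/∂u) du + (∂F_i/∂v) dv.
  For the x component: f_1(F) = 12; d F_1 = (0) du + (0) dv
  For the y component: f_2(F) = -8; d F_2 = (0) du + (-6*v - 3) dv
Combining and collecting du, dv coefficients:
  coeff of du: 0
  coeff of dv: 48*v + 24
F^* omega = (48*v + 24) dv.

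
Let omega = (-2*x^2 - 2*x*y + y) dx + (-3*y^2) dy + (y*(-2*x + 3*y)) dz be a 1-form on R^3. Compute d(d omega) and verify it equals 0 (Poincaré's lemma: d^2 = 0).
d(d omega) = 0

Step 1: d omega = sum_{i<j} (∂f_j/∂x_i - ∂f_i/∂x_j) dx_i ∧ dx_j:
  coeff of dx ∧ dy: 2*x - 1
  coeff of dx ∧ dz: -2*y
  coeff of dy ∧ dz: -2*x + 6*y
Step 2: Apply d again to each 2-form coefficient. The only possible 3-form in R^3 is dx ∧ dy ∧ dz, with coefficient
  ∂(coeff of dy∧dz)/∂x - ∂(coeff of dx∧dz)/∂y + ∂(coeff of dx∧dy)/∂z
  = ∂/∂x (-2*x + 6*y) - ∂/∂y (-2*y) + ∂/∂z (2*x - 1).
Each of these terms simplifies to sums of mixed partials that cancel in pairs. The result is 0 (by equality of mixed partials for smooth functions — Schwarz / Clairaut).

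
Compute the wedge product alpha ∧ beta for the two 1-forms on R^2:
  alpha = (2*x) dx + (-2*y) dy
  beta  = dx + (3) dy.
alpha ∧ beta = (6*x + 2*y) dx ∧ dy

Distribute the wedge, using dx_i ∧ dx_j = -dx_j ∧ dx_i and dx_i ∧ dx_i = 0. For each pair (i, j) with i < j, the coefficient of dx_i ∧ dx_j in alpha ∧ beta is (alpha_i * beta_j - alpha_j * beta_i). Collecting: alpha ∧ beta = (6*x + 2*y) dx ∧ dy.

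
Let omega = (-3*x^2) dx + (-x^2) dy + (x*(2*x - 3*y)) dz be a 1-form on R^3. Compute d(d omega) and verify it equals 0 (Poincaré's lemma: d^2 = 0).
d(d omega) = 0

Step 1: d omega = sum_{i<j} (∂f_j/∂x_i - ∂f_i/∂x_j) dx_i ∧ dx_j:
  coeff of dx ∧ dy: -2*x
  coeff of dx ∧ dz: 4*x - 3*y
  coeff of dy ∧ dz: -3*x
Step 2: Apply d again to each 2-form coefficient. The only possible 3-form in R^3 is dx ∧ dy ∧ dz, with coefficient
  ∂(coeff of dy∧dz)/∂x - ∂(coeff of dx∧dz)/∂y + ∂(coeff of dx∧dy)/∂z
  = ∂/∂x (-3*x) - ∂/∂y (4*x - 3*y) + ∂/∂z (-2*x).
Each of these terms simplifies to sums of mixed partials that cancel in pairs. The result is 0 (by equality of mixed partials for smooth functions — Schwarz / Clairaut).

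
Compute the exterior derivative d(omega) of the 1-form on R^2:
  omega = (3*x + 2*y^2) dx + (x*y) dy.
d(omega) = (-3*y) dx ∧ dy

For a 1-form omega = sum_i f_i dx_i, the exterior derivative is
  d(omega) = sum_{i < j} (∂f_j/∂x_i - ∂f_i/∂x_j) dx_i ∧ dx_j.
  coefficient of dx ∧ dy: ∂f_2/∂x - ∂f_1/∂y = ∂(x*y)/∂x - ∂(3*x + 2*y^2)/∂y = -3*y
Assembling: d(omega) = (-3*y) dx ∧ dy.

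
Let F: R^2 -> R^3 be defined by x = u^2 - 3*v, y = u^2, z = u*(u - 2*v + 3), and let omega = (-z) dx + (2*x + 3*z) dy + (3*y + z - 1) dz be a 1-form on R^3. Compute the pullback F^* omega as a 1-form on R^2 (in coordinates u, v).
F^* omega = (16*u^3 - 20*u^2*v + 30*u^2 + 4*u*v^2 - 24*u*v + 7*u + 2*v - 3) du + (u*(-8*u^2 + 4*u*v - 3*u - 6*v + 11)) dv

Using F^*(f dg) = (f ∘ F) d(g ∘ F), substitute each coordinate x_i by F_i(u, v) in f_i, and replace dx_i by d F_i = (∂F_i/∂u) du + (∂F_i/∂v) dv.
  For the x component: f_1(F) = u*(-u + 2*v - 3); d F_1 = (2*u) du + (-3) dv
  For the y component: f_2(F) = 5*u^2 - 6*u*v + 9*u - 6*v; d F_2 = (2*u) du + (0) dv
  For the z component: f_3(F) = 4*u^2 - 2*u*v + 3*u - 1; d F_3 = (2*u - 2*v + 3) du + (-2*u) dv
Combining and collecting du, dv coefficients:
  coeff of du: 16*u^3 - 20*u^2*v + 30*u^2 + 4*u*v^2 - 24*u*v + 7*u + 2*v - 3
  coeff of dv: u*(-8*u^2 + 4*u*v - 3*u - 6*v + 11)
F^* omega = (16*u^3 - 20*u^2*v + 30*u^2 + 4*u*v^2 - 24*u*v + 7*u + 2*v - 3) du + (u*(-8*u^2 + 4*u*v - 3*u - 6*v + 11)) dv.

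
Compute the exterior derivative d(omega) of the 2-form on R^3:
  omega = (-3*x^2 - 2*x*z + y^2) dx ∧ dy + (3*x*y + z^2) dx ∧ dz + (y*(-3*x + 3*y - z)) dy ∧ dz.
d(omega) = (-5*x - 3*y) dx ∧ dy ∧ dz

For a 2-form omega = sum_{i<j} g_{ij} dx_i ∧ dx_j, the exterior derivative is
  d(omega) = sum_{i<j} d(g_{ij}) ∧ dx_i ∧ dx_j = sum_{i<j, k} (∂g_{ij}/∂x_k) dx_k ∧ dx_i ∧ dx_j.
Expand each term, using dx_k ∧ dx_i ∧ dx_j = sgn(permutation) dx_{(a)} ∧ dx_{(b)} ∧ dx_{(c)} with (a < b < c) sorted:
  d(-3*x^2 - 2*x*z + y^2) includes (∂/∂z)(-3*x^2 - 2*x*z + y^2) dz = (-2*x) dz, which multiplied by dx ∧ dy gives (-2*x) dx ∧ dy ∧ dz
  d(3*x*y + z^2) includes (∂/∂y)(3*x*y + z^2) dy = (3*x) dy, which multiplied by dx ∧ dz gives (-3*x) dx ∧ dy ∧ dz
  d(y*(-3*x + 3*y - z)) includes (∂/∂x)(y*(-3*x + 3*y - z)) dx = (-3*y) dx, which multiplied by dy ∧ dz gives (-3*y) dx ∧ dy ∧ dz
Collecting like 3-forms: d(omega) = (-5*x - 3*y) dx ∧ dy ∧ dz.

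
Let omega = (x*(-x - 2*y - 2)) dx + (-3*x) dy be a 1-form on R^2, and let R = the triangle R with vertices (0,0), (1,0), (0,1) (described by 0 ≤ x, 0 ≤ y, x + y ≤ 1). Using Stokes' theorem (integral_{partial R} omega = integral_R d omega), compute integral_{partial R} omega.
integral_(partial R) omega = -7/6

Stokes: integral_partial_R omega = integral_R d omega with d omega = (∂Q/∂x - ∂P/∂y) dx ∧ dy.
  ∂Q/∂x = -3
  ∂P/∂y = -2*x
  integrand = ∂Q/∂x - ∂P/∂y = 2*x - 3.
Integrating over R: integral_0^1 integral_0^{1-x} (2*x - 3) dy dx = -7/6.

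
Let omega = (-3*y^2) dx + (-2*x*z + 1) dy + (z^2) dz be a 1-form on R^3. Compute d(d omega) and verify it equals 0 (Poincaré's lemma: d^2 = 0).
d(d omega) = 0

Step 1: d omega = sum_{i<j} (∂f_j/∂x_i - ∂f_i/∂x_j) dx_i ∧ dx_j:
  coeff of dx ∧ dy: 6*y - 2*z
  coeff of dx ∧ dz: 0
  coeff of dy ∧ dz: 2*x
Step 2: Apply d again to each 2-form coefficient. The only possible 3-form in R^3 is dx ∧ dy ∧ dz, with coefficient
  ∂(coeff of dy∧dz)/∂x - ∂(coeff of dx∧dz)/∂y + ∂(coeff of dx∧dy)/∂z
  = ∂/∂x (2*x) - ∂/∂y (0) + ∂/∂z (6*y - 2*z).
Each of these terms simplifies to sums of mixed partials that cancel in pairs. The result is 0 (by equality of mixed partials for smooth functions — Schwarz / Clairaut).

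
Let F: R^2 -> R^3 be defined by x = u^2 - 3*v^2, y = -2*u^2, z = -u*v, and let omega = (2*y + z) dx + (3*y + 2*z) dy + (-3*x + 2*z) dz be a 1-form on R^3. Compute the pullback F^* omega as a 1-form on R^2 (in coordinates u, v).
F^* omega = (16*u^3 + 9*u^2*v + 2*u*v^2 - 9*v^3) du + (u*(3*u^2 + 26*u*v - 3*v^2)) dv

Using F^*(f dg) = (f ∘ F) d(g ∘ F), substitute each coordinate x_i by F_i(u, v) in f_i, and replace dx_i by d F_i = (∂F_i/∂u) du + (∂F_i/∂v) dv.
  For the x component: f_1(F) = u*(-4*u - v); d F_1 = (2*u) du + (-6*v) dv
  For the y component: f_2(F) = 2*u*(-3*u - v); d F_2 = (-4*u) du + (0) dv
  For the z component: f_3(F) = -3*u^2 - 2*u*v + 9*v^2; d F_3 = (-v) du + (-u) dv
Combining and collecting du, dv coefficients:
  coeff of du: 16*u^3 + 9*u^2*v + 2*u*v^2 - 9*v^3
  coeff of dv: u*(3*u^2 + 26*u*v - 3*v^2)
F^* omega = (16*u^3 + 9*u^2*v + 2*u*v^2 - 9*v^3) du + (u*(3*u^2 + 26*u*v - 3*v^2)) dv.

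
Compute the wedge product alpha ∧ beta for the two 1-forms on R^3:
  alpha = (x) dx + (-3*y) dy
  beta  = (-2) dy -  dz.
alpha ∧ beta = (-2*x) dx ∧ dy + (-x) dx ∧ dz + (3*y) dy ∧ dz

Distribute the wedge, using dx_i ∧ dx_j = -dx_j ∧ dx_i and dx_i ∧ dx_i = 0. For each pair (i, j) with i < j, the coefficient of dx_i ∧ dx_j in alpha ∧ beta is (alpha_i * beta_j - alpha_j * beta_i). Collecting: alpha ∧ beta = (-2*x) dx ∧ dy + (-x) dx ∧ dz + (3*y) dy ∧ dz.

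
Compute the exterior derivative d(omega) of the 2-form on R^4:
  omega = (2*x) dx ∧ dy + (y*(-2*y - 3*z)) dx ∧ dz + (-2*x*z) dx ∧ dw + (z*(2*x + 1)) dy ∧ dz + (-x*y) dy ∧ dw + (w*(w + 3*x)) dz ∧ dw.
d(omega) = (4*y + 5*z) dx ∧ dy ∧ dz + (3*w + 2*x) dx ∧ dz ∧ dw + (-y) dx ∧ dy ∧ dw

For a 2-form omega = sum_{i<j} g_{ij} dx_i ∧ dx_j, the exterior derivative is
  d(omega) = sum_{i<j} d(g_{ij}) ∧ dx_i ∧ dx_j = sum_{i<j, k} (∂g_{ij}/∂x_k) dx_k ∧ dx_i ∧ dx_j.
Expand each term, using dx_k ∧ dx_i ∧ dx_j = sgn(permutation) dx_{(a)} ∧ dx_{(b)} ∧ dx_{(c)} with (a < b < c) sorted:
  d(y*(-2*y - 3*z)) includes (∂/∂y)(y*(-2*y - 3*z)) dy = (-4*y - 3*z) dy, which multiplied by dx ∧ dz gives (4*y + 3*z) dx ∧ dy ∧ dz
  d(-2*x*z) includes (∂/∂z)(-2*x*z) dz = (-2*x) dz, which multiplied by dx ∧ dw gives (2*x) dx ∧ dz ∧ dw
  d(z*(2*x + 1)) includes (∂/∂x)(z*(2*x + 1)) dx = (2*z) dx, which multiplied by dy ∧ dz gives (2*z) dx ∧ dy ∧ dz
  d(-x*y) includes (∂/∂x)(-x*y) dx = (-y) dx, which multiplied by dy ∧ dw gives (-y) dx ∧ dy ∧ dw
  d(w*(w + 3*x)) includes (∂/∂x)(w*(w + 3*x)) dx = (3*w) dx, which multiplied by dz ∧ dw gives (3*w) dx ∧ dz ∧ dw
Collecting like 3-forms: d(omega) = (4*y + 5*z) dx ∧ dy ∧ dz + (3*w + 2*x) dx ∧ dz ∧ dw + (-y) dx ∧ dy ∧ dw.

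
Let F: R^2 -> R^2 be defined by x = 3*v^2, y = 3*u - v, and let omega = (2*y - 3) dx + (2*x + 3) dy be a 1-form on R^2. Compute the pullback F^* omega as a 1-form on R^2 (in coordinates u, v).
F^* omega = (18*v^2 + 9) du + (36*u*v - 18*v^2 - 18*v - 3) dv

Using F^*(f dg) = (f ∘ F) d(g ∘ F), substitute each coordinate x_i by F_i(u, v) in f_i, and replace dx_i by d F_i = (∂F_i/∂u) du + (∂F_i/∂v) dv.
  For the x component: f_1(F) = 6*u - 2*v - 3; d F_1 = (0) du + (6*v) dv
  For the y component: f_2(F) = 6*v^2 + 3; d F_2 = (3) du + (-1) dv
Combining and collecting du, dv coefficients:
  coeff of du: 18*v^2 + 9
  coeff of dv: 36*u*v - 18*v^2 - 18*v - 3
F^* omega = (18*v^2 + 9) du + (36*u*v - 18*v^2 - 18*v - 3) dv.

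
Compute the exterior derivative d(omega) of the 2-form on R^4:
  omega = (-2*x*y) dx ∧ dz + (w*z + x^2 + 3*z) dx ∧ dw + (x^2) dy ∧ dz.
d(omega) = (4*x) dx ∧ dy ∧ dz + (-w - 3) dx ∧ dz ∧ dw

For a 2-form omega = sum_{i<j} g_{ij} dx_i ∧ dx_j, the exterior derivative is
  d(omega) = sum_{i<j} d(g_{ij}) ∧ dx_i ∧ dx_j = sum_{i<j, k} (∂g_{ij}/∂x_k) dx_k ∧ dx_i ∧ dx_j.
Expand each term, using dx_k ∧ dx_i ∧ dx_j = sgn(permutation) dx_{(a)} ∧ dx_{(b)} ∧ dx_{(c)} with (a < b < c) sorted:
  d(-2*x*y) includes (∂/∂y)(-2*x*y) dy = (-2*x) dy, which multiplied by dx ∧ dz gives (2*x) dx ∧ dy ∧ dz
  d(w*z + x^2 + 3*z) includes (∂/∂z)(w*z + x^2 + 3*z) dz = (w + 3) dz, which multiplied by dx ∧ dw gives (-w - 3) dx ∧ dz ∧ dw
  d(x^2) includes (∂/∂x)(x^2) dx = (2*x) dx, which multiplied by dy ∧ dz gives (2*x) dx ∧ dy ∧ dz
Collecting like 3-forms: d(omega) = (4*x) dx ∧ dy ∧ dz + (-w - 3) dx ∧ dz ∧ dw.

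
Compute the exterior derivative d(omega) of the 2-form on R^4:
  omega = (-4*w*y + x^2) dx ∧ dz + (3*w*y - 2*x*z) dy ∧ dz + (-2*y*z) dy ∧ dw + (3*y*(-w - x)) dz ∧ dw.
d(omega) = (4*w - 2*z) dx ∧ dy ∧ dz + (-7*y) dx ∧ dz ∧ dw + (-3*w - 3*x + 5*y) dy ∧ dz ∧ dw

For a 2-form omega = sum_{i<j} g_{ij} dx_i ∧ dx_j, the exterior derivative is
  d(omega) = sum_{i<j} d(g_{ij}) ∧ dx_i ∧ dx_j = sum_{i<j, k} (∂g_{ij}/∂x_k) dx_k ∧ dx_i ∧ dx_j.
Expand each term, using dx_k ∧ dx_i ∧ dx_j = sgn(permutation) dx_{(a)} ∧ dx_{(b)} ∧ dx_{(c)} with (a < b < c) sorted:
  d(-4*w*y + x^2) includes (∂/∂y)(-4*w*y + x^2) dy = (-4*w) dy, which multiplied by dx ∧ dz gives (4*w) dx ∧ dy ∧ dz
  d(-4*w*y + x^2) includes (∂/∂w)(-4*w*y + x^2) dw = (-4*y) dw, which multiplied by dx ∧ dz gives (-4*y) dx ∧ dz ∧ dw
  d(3*w*y - 2*x*z) includes (∂/∂x)(3*w*y - 2*x*z) dx = (-2*z) dx, which multiplied by dy ∧ dz gives (-2*z) dx ∧ dy ∧ dz
  d(3*w*y - 2*x*z) includes (∂/∂w)(3*w*y - 2*x*z) dw = (3*y) dw, which multiplied by dy ∧ dz gives (3*y) dy ∧ dz ∧ dw
  d(-2*y*z) includes (∂/∂z)(-2*y*z) dz = (-2*y) dz, which multiplied by dy ∧ dw gives (2*y) dy ∧ dz ∧ dw
  d(3*y*(-w - x)) includes (∂/∂x)(3*y*(-w - x)) dx = (-3*y) dx, which multiplied by dz ∧ dw gives (-3*y) dx ∧ dz ∧ dw
  d(3*y*(-w - x)) includes (∂/∂y)(3*y*(-w - x)) dy = (-3*w - 3*x) dy, which multiplied by dz ∧ dw gives (-3*w - 3*x) dy ∧ dz ∧ dw
Collecting like 3-forms: d(omega) = (4*w - 2*z) dx ∧ dy ∧ dz + (-7*y) dx ∧ dz ∧ dw + (-3*w - 3*x + 5*y) dy ∧ dz ∧ dw.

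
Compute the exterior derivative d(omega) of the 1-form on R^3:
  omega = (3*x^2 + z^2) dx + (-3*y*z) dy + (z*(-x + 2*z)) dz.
d(omega) = (-3*z) dx ∧ dz + (3*y) dy ∧ dz

For a 1-form omega = sum_i f_i dx_i, the exterior derivative is
  d(omega) = sum_{i < j} (∂f_j/∂x_i - ∂f_i/∂x_j) dx_i ∧ dx_j.
  coefficient of dx ∧ dz: ∂f_3/∂x - ∂f_1/∂z = ∂(z*(-x + 2*z))/∂x - ∂(3*x^2 + z^2)/∂z = -3*z
  coefficient of dy ∧ dz: ∂f_3/∂y - ∂f_2/∂z = ∂(z*(-x + 2*z))/∂y - ∂(-3*y*z)/∂z = 3*y
Assembling: d(omega) = (-3*z) dx ∧ dz + (3*y) dy ∧ dz.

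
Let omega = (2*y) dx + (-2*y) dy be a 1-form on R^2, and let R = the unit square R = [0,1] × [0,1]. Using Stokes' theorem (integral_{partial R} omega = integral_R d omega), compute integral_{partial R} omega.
integral_(partial R) omega = -2

Stokes: integral_partial_R omega = integral_R d omega with d omega = (∂Q/∂x - ∂P/∂y) dx ∧ dy.
  ∂Q/∂x = 0
  ∂P/∂y = 2
  integrand = ∂Q/∂x - ∂P/∂y = -2.
Integrating over R: integral_0^1 integral_0^1 (-2) dx dy = -2.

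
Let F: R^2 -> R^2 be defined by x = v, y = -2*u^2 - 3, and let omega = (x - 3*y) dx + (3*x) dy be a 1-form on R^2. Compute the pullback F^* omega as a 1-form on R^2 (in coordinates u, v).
F^* omega = (-12*u*v) du + (6*u^2 + v + 9) dv

Using F^*(f dg) = (f ∘ F) d(g ∘ F), substitute each coordinate x_i by F_i(u, v) in f_i, and replace dx_i by d F_i = (∂F_i/∂u) du + (∂F_i/∂v) dv.
  For the x component: f_1(F) = 6*u^2 + v + 9; d F_1 = (0) du + (1) dv
  For the y component: f_2(F) = 3*v; d F_2 = (-4*u) du + (0) dv
Combining and collecting du, dv coefficients:
  coeff of du: -12*u*v
  coeff of dv: 6*u^2 + v + 9
F^* omega = (-12*u*v) du + (6*u^2 + v + 9) dv.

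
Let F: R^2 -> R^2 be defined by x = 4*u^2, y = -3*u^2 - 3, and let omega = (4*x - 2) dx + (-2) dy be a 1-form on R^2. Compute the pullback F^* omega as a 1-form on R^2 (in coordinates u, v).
F^* omega = (128*u^3 - 4*u) du

Using F^*(f dg) = (f ∘ F) d(g ∘ F), substitute each coordinate x_i by F_i(u, v) in f_i, and replace dx_i by d F_i = (∂F_i/∂u) du + (∂F_i/∂v) dv.
  For the x component: f_1(F) = 16*u^2 - 2; d F_1 = (8*u) du + (0) dv
  For the y component: f_2(F) = -2; d F_2 = (-6*u) du + (0) dv
Combining and collecting du, dv coefficients:
  coeff of du: 128*u^3 - 4*u
  coeff of dv: 0
F^* omega = (128*u^3 - 4*u) du.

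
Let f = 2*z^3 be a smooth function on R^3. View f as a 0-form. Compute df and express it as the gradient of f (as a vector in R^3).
df = (0) dx + (0) dy + (6*z^2) dz; grad f = (0, 0, 6*z^2)

For a 0-form f, d f = (∂f/∂x) dx + (∂f/∂y) dy + (∂f/∂z) dz. The components of the vector representation are exactly the entries of grad f in Cartesian coordinates:
  ∂f/∂x = 0
  ∂f/∂y = 0
  ∂f/∂z = 6*z^2.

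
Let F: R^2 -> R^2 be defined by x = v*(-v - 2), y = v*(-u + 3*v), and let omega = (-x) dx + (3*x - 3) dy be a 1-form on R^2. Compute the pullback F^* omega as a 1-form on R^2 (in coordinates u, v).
F^* omega = (3*v*(v^2 + 2*v + 1)) du + (3*u*v^2 + 6*u*v + 3*u - 20*v^3 - 42*v^2 - 22*v) dv

Using F^*(f dg) = (f ∘ F) d(g ∘ F), substitute each coordinate x_i by F_i(u, v) in f_i, and replace dx_i by d F_i = (∂F_i/∂u) du + (∂F_i/∂v) dv.
  For the x component: f_1(F) = v*(v + 2); d F_1 = (0) du + (-2*v - 2) dv
  For the y component: f_2(F) = -3*v^2 - 6*v - 3; d F_2 = (-v) du + (-u + 6*v) dv
Combining and collecting du, dv coefficients:
  coeff of du: 3*v*(v^2 + 2*v + 1)
  coeff of dv: 3*u*v^2 + 6*u*v + 3*u - 20*v^3 - 42*v^2 - 22*v
F^* omega = (3*v*(v^2 + 2*v + 1)) du + (3*u*v^2 + 6*u*v + 3*u - 20*v^3 - 42*v^2 - 22*v) dv.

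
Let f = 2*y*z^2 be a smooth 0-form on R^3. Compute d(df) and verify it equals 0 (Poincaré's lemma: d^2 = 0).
d(df) = 0

Step 1: df = sum_i (∂f/∂x_i) dx_i = (0) dx + (2*z^2) dy + (4*y*z) dz.
Step 2: Apply d again. Using the 1-form formula, the coefficient of dx ∧ dy in d(df) is ∂^2 f/∂x ∂y - ∂^2 f/∂y ∂x = (0) - (0) = 0 (equality of mixed partials for smooth f).
Similarly for dx ∧ dz and dy ∧ dz — all coefficients vanish. So d(df) = 0.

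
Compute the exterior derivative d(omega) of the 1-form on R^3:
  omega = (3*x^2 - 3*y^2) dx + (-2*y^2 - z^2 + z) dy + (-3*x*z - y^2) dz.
d(omega) = (6*y) dx ∧ dy + (-3*z) dx ∧ dz + (-2*y + 2*z - 1) dy ∧ dz

For a 1-form omega = sum_i f_i dx_i, the exterior derivative is
  d(omega) = sum_{i < j} (∂f_j/∂x_i - ∂f_i/∂x_j) dx_i ∧ dx_j.
  coefficient of dx ∧ dy: ∂f_2/∂x - ∂f_1/∂y = ∂(-2*y^2 - z^2 + z)/∂x - ∂(3*x^2 - 3*y^2)/∂y = 6*y
  coefficient of dx ∧ dz: ∂f_3/∂x - ∂f_1/∂z = ∂(-3*x*z - y^2)/∂x - ∂(3*x^2 - 3*y^2)/∂z = -3*z
  coefficient of dy ∧ dz: ∂f_3/∂y - ∂f_2/∂z = ∂(-3*x*z - y^2)/∂y - ∂(-2*y^2 - z^2 + z)/∂z = -2*y + 2*z - 1
Assembling: d(omega) = (6*y) dx ∧ dy + (-3*z) dx ∧ dz + (-2*y + 2*z - 1) dy ∧ dz.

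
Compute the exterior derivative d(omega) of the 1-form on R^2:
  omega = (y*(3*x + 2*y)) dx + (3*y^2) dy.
d(omega) = (-3*x - 4*y) dx ∧ dy

For a 1-form omega = sum_i f_i dx_i, the exterior derivative is
  d(omega) = sum_{i < j} (∂f_j/∂x_i - ∂f_i/∂x_j) dx_i ∧ dx_j.
  coefficient of dx ∧ dy: ∂f_2/∂x - ∂f_1/∂y = ∂(3*y^2)/∂x - ∂(y*(3*x + 2*y))/∂y = -3*x - 4*y
Assembling: d(omega) = (-3*x - 4*y) dx ∧ dy.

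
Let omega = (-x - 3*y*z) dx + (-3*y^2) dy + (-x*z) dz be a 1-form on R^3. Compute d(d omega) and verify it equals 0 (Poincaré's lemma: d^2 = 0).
d(d omega) = 0

Step 1: d omega = sum_{i<j} (∂f_j/∂x_i - ∂f_i/∂x_j) dx_i ∧ dx_j:
  coeff of dx ∧ dy: 3*z
  coeff of dx ∧ dz: 3*y - z
  coeff of dy ∧ dz: 0
Step 2: Apply d again to each 2-form coefficient. The only possible 3-form in R^3 is dx ∧ dy ∧ dz, with coefficient
  ∂(coeff of dy∧dz)/∂x - ∂(coeff of dx∧dz)/∂y + ∂(coeff of dx∧dy)/∂z
  = ∂/∂x (0) - ∂/∂y (3*y - z) + ∂/∂z (3*z).
Each of these terms simplifies to sums of mixed partials that cancel in pairs. The result is 0 (by equality of mixed partials for smooth functions — Schwarz / Clairaut).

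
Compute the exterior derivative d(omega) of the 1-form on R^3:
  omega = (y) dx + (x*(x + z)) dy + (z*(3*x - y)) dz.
d(omega) = (2*x + z - 1) dx ∧ dy + (3*z) dx ∧ dz + (-x - z) dy ∧ dz

For a 1-form omega = sum_i f_i dx_i, the exterior derivative is
  d(omega) = sum_{i < j} (∂f_j/∂x_i - ∂f_i/∂x_j) dx_i ∧ dx_j.
  coefficient of dx ∧ dy: ∂f_2/∂x - ∂f_1/∂y = ∂(x*(x + z))/∂x - ∂(y)/∂y = 2*x + z - 1
  coefficient of dx ∧ dz: ∂f_3/∂x - ∂f_1/∂z = ∂(z*(3*x - y))/∂x - ∂(y)/∂z = 3*z
  coefficient of dy ∧ dz: ∂f_3/∂y - ∂f_2/∂z = ∂(z*(3*x - y))/∂y - ∂(x*(x + z))/∂z = -x - z
Assembling: d(omega) = (2*x + z - 1) dx ∧ dy + (3*z) dx ∧ dz + (-x - z) dy ∧ dz.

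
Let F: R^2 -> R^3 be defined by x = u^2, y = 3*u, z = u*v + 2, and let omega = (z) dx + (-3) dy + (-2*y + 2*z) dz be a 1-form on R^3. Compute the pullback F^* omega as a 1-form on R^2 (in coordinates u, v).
F^* omega = (2*u^2*v + 2*u*v^2 - 6*u*v + 4*u + 4*v - 9) du + (2*u*(u*v - 3*u + 2)) dv

Using F^*(f dg) = (f ∘ F) d(g ∘ F), substitute each coordinate x_i by F_i(u, v) in f_i, and replace dx_i by d F_i = (∂F_i/∂u) du + (∂F_i/∂v) dv.
  For the x component: f_1(F) = u*v + 2; d F_1 = (2*u) du + (0) dv
  For the y component: f_2(F) = -3; d F_2 = (3) du + (0) dv
  For the z component: f_3(F) = 2*u*v - 6*u + 4; d F_3 = (v) du + (u) dv
Combining and collecting du, dv coefficients:
  coeff of du: 2*u^2*v + 2*u*v^2 - 6*u*v + 4*u + 4*v - 9
  coeff of dv: 2*u*(u*v - 3*u + 2)
F^* omega = (2*u^2*v + 2*u*v^2 - 6*u*v + 4*u + 4*v - 9) du + (2*u*(u*v - 3*u + 2)) dv.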